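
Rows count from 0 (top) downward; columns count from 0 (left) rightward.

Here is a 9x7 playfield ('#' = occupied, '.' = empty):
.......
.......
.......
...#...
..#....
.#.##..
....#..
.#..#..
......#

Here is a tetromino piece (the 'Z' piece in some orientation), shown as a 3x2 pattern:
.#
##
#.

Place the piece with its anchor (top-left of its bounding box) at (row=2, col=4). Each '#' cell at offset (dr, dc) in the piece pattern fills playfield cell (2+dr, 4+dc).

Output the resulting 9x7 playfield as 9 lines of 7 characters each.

Fill (2+0,4+1) = (2,5)
Fill (2+1,4+0) = (3,4)
Fill (2+1,4+1) = (3,5)
Fill (2+2,4+0) = (4,4)

Answer: .......
.......
.....#.
...###.
..#.#..
.#.##..
....#..
.#..#..
......#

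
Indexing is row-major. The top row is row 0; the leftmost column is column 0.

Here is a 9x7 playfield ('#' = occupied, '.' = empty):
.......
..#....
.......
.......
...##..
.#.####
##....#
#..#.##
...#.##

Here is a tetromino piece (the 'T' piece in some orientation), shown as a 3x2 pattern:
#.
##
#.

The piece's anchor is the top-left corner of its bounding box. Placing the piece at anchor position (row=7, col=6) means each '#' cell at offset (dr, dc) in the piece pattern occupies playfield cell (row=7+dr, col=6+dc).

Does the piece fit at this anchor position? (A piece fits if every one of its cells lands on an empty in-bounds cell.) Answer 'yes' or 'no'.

Check each piece cell at anchor (7, 6):
  offset (0,0) -> (7,6): occupied ('#') -> FAIL
  offset (1,0) -> (8,6): occupied ('#') -> FAIL
  offset (1,1) -> (8,7): out of bounds -> FAIL
  offset (2,0) -> (9,6): out of bounds -> FAIL
All cells valid: no

Answer: no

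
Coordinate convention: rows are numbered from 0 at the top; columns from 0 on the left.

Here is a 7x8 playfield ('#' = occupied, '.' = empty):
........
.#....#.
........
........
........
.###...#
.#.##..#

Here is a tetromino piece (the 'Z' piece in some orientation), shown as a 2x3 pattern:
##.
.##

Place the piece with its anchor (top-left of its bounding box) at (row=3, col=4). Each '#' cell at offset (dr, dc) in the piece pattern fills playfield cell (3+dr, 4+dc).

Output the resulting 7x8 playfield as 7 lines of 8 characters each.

Answer: ........
.#....#.
........
....##..
.....##.
.###...#
.#.##..#

Derivation:
Fill (3+0,4+0) = (3,4)
Fill (3+0,4+1) = (3,5)
Fill (3+1,4+1) = (4,5)
Fill (3+1,4+2) = (4,6)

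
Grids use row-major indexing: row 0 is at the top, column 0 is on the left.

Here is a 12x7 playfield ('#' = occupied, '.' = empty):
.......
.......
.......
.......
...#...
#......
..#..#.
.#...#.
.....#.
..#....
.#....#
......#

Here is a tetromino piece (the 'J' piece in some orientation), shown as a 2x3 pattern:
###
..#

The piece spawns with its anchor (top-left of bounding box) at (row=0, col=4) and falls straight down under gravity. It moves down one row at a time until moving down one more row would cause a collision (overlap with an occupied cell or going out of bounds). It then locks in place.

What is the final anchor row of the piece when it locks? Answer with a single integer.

Answer: 5

Derivation:
Spawn at (row=0, col=4). Try each row:
  row 0: fits
  row 1: fits
  row 2: fits
  row 3: fits
  row 4: fits
  row 5: fits
  row 6: blocked -> lock at row 5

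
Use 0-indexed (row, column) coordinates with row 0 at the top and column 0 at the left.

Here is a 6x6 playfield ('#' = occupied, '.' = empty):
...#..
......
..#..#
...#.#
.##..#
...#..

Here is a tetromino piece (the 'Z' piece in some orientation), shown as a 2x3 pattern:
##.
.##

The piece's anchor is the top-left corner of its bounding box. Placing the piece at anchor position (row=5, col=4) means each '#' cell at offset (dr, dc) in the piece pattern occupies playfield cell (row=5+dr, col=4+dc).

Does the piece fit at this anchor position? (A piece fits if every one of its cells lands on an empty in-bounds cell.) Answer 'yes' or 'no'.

Answer: no

Derivation:
Check each piece cell at anchor (5, 4):
  offset (0,0) -> (5,4): empty -> OK
  offset (0,1) -> (5,5): empty -> OK
  offset (1,1) -> (6,5): out of bounds -> FAIL
  offset (1,2) -> (6,6): out of bounds -> FAIL
All cells valid: no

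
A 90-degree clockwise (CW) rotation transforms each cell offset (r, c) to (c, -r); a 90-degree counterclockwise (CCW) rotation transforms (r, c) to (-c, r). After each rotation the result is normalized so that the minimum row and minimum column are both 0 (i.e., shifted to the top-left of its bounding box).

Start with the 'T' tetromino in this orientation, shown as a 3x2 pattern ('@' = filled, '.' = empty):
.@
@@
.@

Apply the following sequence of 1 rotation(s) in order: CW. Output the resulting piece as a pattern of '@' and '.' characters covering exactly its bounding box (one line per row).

Answer: .@.
@@@

Derivation:
Start:
.@
@@
.@
After rotation 1 (CW):
.@.
@@@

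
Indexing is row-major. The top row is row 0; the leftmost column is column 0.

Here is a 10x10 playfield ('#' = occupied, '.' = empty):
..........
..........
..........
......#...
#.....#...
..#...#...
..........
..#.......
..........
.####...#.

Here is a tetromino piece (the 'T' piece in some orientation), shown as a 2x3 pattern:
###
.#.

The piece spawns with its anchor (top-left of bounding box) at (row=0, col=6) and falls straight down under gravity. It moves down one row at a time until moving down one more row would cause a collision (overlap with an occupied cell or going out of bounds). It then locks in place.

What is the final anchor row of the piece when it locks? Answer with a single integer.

Answer: 2

Derivation:
Spawn at (row=0, col=6). Try each row:
  row 0: fits
  row 1: fits
  row 2: fits
  row 3: blocked -> lock at row 2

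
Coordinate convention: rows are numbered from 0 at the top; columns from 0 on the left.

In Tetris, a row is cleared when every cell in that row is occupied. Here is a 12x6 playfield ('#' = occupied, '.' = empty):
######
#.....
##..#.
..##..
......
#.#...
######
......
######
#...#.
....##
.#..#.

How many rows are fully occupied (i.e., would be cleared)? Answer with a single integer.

Check each row:
  row 0: 0 empty cells -> FULL (clear)
  row 1: 5 empty cells -> not full
  row 2: 3 empty cells -> not full
  row 3: 4 empty cells -> not full
  row 4: 6 empty cells -> not full
  row 5: 4 empty cells -> not full
  row 6: 0 empty cells -> FULL (clear)
  row 7: 6 empty cells -> not full
  row 8: 0 empty cells -> FULL (clear)
  row 9: 4 empty cells -> not full
  row 10: 4 empty cells -> not full
  row 11: 4 empty cells -> not full
Total rows cleared: 3

Answer: 3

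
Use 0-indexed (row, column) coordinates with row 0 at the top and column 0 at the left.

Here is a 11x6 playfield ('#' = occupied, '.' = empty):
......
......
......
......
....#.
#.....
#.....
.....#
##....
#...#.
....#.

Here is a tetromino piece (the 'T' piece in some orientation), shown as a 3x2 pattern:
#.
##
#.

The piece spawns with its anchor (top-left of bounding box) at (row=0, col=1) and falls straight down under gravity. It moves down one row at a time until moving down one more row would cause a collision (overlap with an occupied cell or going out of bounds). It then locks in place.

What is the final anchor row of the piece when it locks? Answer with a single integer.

Spawn at (row=0, col=1). Try each row:
  row 0: fits
  row 1: fits
  row 2: fits
  row 3: fits
  row 4: fits
  row 5: fits
  row 6: blocked -> lock at row 5

Answer: 5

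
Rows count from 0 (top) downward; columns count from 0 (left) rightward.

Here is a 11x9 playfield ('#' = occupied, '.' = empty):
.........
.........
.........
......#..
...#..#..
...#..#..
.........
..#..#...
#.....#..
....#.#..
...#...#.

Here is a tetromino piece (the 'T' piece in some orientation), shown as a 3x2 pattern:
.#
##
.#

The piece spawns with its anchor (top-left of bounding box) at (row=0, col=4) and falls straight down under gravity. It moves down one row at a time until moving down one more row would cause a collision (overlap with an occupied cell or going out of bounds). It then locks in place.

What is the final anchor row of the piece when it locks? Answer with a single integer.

Answer: 4

Derivation:
Spawn at (row=0, col=4). Try each row:
  row 0: fits
  row 1: fits
  row 2: fits
  row 3: fits
  row 4: fits
  row 5: blocked -> lock at row 4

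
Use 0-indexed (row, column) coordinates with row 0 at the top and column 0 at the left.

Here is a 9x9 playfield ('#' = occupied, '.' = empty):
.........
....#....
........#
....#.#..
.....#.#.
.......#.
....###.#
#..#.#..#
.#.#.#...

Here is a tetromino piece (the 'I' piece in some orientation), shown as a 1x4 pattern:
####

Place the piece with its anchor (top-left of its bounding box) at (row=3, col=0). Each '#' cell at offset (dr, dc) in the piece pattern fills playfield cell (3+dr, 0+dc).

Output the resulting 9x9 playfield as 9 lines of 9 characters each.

Answer: .........
....#....
........#
#####.#..
.....#.#.
.......#.
....###.#
#..#.#..#
.#.#.#...

Derivation:
Fill (3+0,0+0) = (3,0)
Fill (3+0,0+1) = (3,1)
Fill (3+0,0+2) = (3,2)
Fill (3+0,0+3) = (3,3)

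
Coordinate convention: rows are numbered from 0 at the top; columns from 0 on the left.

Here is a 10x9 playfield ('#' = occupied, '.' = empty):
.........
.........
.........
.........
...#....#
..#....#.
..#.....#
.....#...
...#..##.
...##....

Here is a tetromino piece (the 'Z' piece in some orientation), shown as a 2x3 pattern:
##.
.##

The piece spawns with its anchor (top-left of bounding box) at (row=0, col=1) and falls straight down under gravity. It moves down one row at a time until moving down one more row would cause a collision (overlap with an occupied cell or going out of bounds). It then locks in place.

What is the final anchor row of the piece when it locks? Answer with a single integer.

Spawn at (row=0, col=1). Try each row:
  row 0: fits
  row 1: fits
  row 2: fits
  row 3: blocked -> lock at row 2

Answer: 2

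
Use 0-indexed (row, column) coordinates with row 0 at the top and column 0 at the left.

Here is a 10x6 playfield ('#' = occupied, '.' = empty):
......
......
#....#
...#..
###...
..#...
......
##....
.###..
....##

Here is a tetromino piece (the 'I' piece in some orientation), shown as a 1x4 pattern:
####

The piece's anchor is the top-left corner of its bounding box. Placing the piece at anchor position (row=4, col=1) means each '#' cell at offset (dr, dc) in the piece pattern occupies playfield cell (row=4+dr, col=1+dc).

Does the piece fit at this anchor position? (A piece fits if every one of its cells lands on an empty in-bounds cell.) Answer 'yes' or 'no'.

Answer: no

Derivation:
Check each piece cell at anchor (4, 1):
  offset (0,0) -> (4,1): occupied ('#') -> FAIL
  offset (0,1) -> (4,2): occupied ('#') -> FAIL
  offset (0,2) -> (4,3): empty -> OK
  offset (0,3) -> (4,4): empty -> OK
All cells valid: no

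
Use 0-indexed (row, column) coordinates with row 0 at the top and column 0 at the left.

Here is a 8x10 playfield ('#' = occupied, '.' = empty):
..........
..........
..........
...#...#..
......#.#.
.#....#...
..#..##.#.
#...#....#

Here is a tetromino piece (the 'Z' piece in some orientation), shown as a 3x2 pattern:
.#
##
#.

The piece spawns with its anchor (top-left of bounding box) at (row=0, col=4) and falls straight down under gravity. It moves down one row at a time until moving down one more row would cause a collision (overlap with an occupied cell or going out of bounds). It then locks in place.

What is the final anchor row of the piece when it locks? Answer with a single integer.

Spawn at (row=0, col=4). Try each row:
  row 0: fits
  row 1: fits
  row 2: fits
  row 3: fits
  row 4: fits
  row 5: blocked -> lock at row 4

Answer: 4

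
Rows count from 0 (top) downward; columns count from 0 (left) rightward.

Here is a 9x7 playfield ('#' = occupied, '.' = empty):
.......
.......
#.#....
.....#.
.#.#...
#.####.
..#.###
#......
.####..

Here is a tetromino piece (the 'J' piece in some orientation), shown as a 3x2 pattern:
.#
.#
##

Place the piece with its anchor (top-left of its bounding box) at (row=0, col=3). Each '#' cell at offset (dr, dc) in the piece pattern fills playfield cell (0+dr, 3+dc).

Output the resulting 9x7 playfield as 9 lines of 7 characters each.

Answer: ....#..
....#..
#.###..
.....#.
.#.#...
#.####.
..#.###
#......
.####..

Derivation:
Fill (0+0,3+1) = (0,4)
Fill (0+1,3+1) = (1,4)
Fill (0+2,3+0) = (2,3)
Fill (0+2,3+1) = (2,4)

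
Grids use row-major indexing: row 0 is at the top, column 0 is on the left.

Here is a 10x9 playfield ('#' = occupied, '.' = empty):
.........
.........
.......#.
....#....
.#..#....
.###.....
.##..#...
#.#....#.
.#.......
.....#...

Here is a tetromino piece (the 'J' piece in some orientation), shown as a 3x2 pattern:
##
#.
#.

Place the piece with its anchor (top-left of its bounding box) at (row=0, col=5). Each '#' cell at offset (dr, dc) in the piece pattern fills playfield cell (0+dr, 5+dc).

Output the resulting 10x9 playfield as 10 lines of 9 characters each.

Answer: .....##..
.....#...
.....#.#.
....#....
.#..#....
.###.....
.##..#...
#.#....#.
.#.......
.....#...

Derivation:
Fill (0+0,5+0) = (0,5)
Fill (0+0,5+1) = (0,6)
Fill (0+1,5+0) = (1,5)
Fill (0+2,5+0) = (2,5)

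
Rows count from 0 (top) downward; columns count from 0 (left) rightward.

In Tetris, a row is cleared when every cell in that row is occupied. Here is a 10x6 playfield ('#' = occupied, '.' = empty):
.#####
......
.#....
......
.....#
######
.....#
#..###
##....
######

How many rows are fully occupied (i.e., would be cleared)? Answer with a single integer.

Answer: 2

Derivation:
Check each row:
  row 0: 1 empty cell -> not full
  row 1: 6 empty cells -> not full
  row 2: 5 empty cells -> not full
  row 3: 6 empty cells -> not full
  row 4: 5 empty cells -> not full
  row 5: 0 empty cells -> FULL (clear)
  row 6: 5 empty cells -> not full
  row 7: 2 empty cells -> not full
  row 8: 4 empty cells -> not full
  row 9: 0 empty cells -> FULL (clear)
Total rows cleared: 2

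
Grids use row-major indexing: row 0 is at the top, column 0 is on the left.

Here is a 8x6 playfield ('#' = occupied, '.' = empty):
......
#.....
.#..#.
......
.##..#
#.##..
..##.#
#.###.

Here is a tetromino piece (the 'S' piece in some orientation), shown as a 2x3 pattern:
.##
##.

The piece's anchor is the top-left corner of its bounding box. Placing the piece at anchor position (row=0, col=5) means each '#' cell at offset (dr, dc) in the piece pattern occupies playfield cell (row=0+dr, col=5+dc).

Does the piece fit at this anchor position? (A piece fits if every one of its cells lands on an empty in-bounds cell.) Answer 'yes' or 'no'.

Check each piece cell at anchor (0, 5):
  offset (0,1) -> (0,6): out of bounds -> FAIL
  offset (0,2) -> (0,7): out of bounds -> FAIL
  offset (1,0) -> (1,5): empty -> OK
  offset (1,1) -> (1,6): out of bounds -> FAIL
All cells valid: no

Answer: no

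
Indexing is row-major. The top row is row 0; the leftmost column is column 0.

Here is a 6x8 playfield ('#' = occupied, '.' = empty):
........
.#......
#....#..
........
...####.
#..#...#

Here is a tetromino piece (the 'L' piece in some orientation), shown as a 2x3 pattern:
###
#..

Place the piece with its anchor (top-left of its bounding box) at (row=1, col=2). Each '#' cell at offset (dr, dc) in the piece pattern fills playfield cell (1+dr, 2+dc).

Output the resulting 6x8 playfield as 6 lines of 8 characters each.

Answer: ........
.####...
#.#..#..
........
...####.
#..#...#

Derivation:
Fill (1+0,2+0) = (1,2)
Fill (1+0,2+1) = (1,3)
Fill (1+0,2+2) = (1,4)
Fill (1+1,2+0) = (2,2)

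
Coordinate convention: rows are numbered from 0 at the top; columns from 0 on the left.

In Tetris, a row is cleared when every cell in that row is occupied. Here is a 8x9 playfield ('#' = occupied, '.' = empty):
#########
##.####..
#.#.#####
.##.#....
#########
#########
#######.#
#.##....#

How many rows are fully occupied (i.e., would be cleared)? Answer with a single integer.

Check each row:
  row 0: 0 empty cells -> FULL (clear)
  row 1: 3 empty cells -> not full
  row 2: 2 empty cells -> not full
  row 3: 6 empty cells -> not full
  row 4: 0 empty cells -> FULL (clear)
  row 5: 0 empty cells -> FULL (clear)
  row 6: 1 empty cell -> not full
  row 7: 5 empty cells -> not full
Total rows cleared: 3

Answer: 3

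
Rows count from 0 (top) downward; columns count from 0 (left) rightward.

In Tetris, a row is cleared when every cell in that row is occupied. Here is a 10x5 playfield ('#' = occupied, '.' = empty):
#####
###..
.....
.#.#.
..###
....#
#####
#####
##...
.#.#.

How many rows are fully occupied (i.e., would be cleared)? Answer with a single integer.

Check each row:
  row 0: 0 empty cells -> FULL (clear)
  row 1: 2 empty cells -> not full
  row 2: 5 empty cells -> not full
  row 3: 3 empty cells -> not full
  row 4: 2 empty cells -> not full
  row 5: 4 empty cells -> not full
  row 6: 0 empty cells -> FULL (clear)
  row 7: 0 empty cells -> FULL (clear)
  row 8: 3 empty cells -> not full
  row 9: 3 empty cells -> not full
Total rows cleared: 3

Answer: 3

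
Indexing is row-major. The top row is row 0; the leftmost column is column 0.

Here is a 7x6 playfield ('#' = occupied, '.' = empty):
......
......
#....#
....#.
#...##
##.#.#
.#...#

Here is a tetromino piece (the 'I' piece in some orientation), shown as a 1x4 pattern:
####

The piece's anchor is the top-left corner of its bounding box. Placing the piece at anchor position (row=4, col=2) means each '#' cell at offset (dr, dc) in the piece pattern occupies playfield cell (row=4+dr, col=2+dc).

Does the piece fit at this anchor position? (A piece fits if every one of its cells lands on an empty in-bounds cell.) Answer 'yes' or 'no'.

Check each piece cell at anchor (4, 2):
  offset (0,0) -> (4,2): empty -> OK
  offset (0,1) -> (4,3): empty -> OK
  offset (0,2) -> (4,4): occupied ('#') -> FAIL
  offset (0,3) -> (4,5): occupied ('#') -> FAIL
All cells valid: no

Answer: no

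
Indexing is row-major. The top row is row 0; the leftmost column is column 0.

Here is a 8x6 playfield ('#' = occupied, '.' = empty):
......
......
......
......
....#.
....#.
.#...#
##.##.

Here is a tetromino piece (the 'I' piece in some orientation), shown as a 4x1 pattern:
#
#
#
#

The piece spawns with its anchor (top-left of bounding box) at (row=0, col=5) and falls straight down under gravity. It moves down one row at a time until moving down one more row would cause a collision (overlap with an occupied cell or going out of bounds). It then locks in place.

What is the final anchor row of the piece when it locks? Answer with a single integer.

Spawn at (row=0, col=5). Try each row:
  row 0: fits
  row 1: fits
  row 2: fits
  row 3: blocked -> lock at row 2

Answer: 2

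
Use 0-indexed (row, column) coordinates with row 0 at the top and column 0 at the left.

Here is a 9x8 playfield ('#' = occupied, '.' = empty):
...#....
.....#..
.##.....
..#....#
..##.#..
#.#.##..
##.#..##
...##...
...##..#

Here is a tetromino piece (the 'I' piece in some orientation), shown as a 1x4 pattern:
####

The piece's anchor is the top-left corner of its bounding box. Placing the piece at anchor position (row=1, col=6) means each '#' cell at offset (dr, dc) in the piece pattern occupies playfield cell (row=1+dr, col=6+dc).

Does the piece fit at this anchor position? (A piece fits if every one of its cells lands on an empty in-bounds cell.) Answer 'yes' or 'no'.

Check each piece cell at anchor (1, 6):
  offset (0,0) -> (1,6): empty -> OK
  offset (0,1) -> (1,7): empty -> OK
  offset (0,2) -> (1,8): out of bounds -> FAIL
  offset (0,3) -> (1,9): out of bounds -> FAIL
All cells valid: no

Answer: no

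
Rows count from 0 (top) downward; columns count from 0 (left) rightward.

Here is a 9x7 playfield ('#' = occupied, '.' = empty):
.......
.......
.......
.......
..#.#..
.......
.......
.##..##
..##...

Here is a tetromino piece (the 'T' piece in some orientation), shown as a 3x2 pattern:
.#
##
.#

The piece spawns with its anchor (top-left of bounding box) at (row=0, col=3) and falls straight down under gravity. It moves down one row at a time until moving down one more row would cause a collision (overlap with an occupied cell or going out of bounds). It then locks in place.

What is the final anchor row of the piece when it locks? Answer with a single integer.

Spawn at (row=0, col=3). Try each row:
  row 0: fits
  row 1: fits
  row 2: blocked -> lock at row 1

Answer: 1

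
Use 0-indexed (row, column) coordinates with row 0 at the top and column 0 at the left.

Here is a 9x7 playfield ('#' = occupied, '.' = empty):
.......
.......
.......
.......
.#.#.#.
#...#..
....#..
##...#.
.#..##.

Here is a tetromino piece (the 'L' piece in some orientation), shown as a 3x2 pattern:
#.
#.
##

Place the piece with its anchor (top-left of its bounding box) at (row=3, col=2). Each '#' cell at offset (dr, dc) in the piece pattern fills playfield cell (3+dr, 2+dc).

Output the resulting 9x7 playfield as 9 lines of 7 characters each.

Fill (3+0,2+0) = (3,2)
Fill (3+1,2+0) = (4,2)
Fill (3+2,2+0) = (5,2)
Fill (3+2,2+1) = (5,3)

Answer: .......
.......
.......
..#....
.###.#.
#.###..
....#..
##...#.
.#..##.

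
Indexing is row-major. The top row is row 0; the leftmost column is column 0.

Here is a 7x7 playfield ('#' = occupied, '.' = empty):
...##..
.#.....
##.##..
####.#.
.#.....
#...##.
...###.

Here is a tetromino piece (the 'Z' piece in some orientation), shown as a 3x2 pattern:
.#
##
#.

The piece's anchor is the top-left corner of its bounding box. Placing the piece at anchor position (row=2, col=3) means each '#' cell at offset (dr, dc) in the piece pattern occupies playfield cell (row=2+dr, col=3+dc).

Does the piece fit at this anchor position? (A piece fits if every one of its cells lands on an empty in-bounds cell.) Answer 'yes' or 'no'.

Check each piece cell at anchor (2, 3):
  offset (0,1) -> (2,4): occupied ('#') -> FAIL
  offset (1,0) -> (3,3): occupied ('#') -> FAIL
  offset (1,1) -> (3,4): empty -> OK
  offset (2,0) -> (4,3): empty -> OK
All cells valid: no

Answer: no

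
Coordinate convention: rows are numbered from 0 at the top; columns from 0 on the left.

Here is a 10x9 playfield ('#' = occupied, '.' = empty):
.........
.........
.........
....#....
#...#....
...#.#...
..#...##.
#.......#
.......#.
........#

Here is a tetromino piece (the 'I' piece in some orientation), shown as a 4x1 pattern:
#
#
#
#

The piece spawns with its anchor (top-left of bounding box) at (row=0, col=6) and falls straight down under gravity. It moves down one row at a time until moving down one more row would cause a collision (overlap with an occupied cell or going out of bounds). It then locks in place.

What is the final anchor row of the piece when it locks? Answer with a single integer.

Spawn at (row=0, col=6). Try each row:
  row 0: fits
  row 1: fits
  row 2: fits
  row 3: blocked -> lock at row 2

Answer: 2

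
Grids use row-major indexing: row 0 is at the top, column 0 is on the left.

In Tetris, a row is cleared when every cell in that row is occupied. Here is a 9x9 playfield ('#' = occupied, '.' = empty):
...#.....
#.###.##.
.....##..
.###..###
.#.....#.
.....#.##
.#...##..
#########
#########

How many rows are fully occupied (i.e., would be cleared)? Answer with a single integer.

Check each row:
  row 0: 8 empty cells -> not full
  row 1: 3 empty cells -> not full
  row 2: 7 empty cells -> not full
  row 3: 3 empty cells -> not full
  row 4: 7 empty cells -> not full
  row 5: 6 empty cells -> not full
  row 6: 6 empty cells -> not full
  row 7: 0 empty cells -> FULL (clear)
  row 8: 0 empty cells -> FULL (clear)
Total rows cleared: 2

Answer: 2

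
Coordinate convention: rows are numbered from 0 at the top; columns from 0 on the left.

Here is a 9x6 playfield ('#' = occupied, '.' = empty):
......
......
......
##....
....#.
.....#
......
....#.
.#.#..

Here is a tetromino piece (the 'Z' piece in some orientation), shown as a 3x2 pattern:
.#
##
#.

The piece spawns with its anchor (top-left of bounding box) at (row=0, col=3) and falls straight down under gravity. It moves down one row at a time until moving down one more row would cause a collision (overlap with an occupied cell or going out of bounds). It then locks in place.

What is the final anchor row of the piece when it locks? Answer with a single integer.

Spawn at (row=0, col=3). Try each row:
  row 0: fits
  row 1: fits
  row 2: fits
  row 3: blocked -> lock at row 2

Answer: 2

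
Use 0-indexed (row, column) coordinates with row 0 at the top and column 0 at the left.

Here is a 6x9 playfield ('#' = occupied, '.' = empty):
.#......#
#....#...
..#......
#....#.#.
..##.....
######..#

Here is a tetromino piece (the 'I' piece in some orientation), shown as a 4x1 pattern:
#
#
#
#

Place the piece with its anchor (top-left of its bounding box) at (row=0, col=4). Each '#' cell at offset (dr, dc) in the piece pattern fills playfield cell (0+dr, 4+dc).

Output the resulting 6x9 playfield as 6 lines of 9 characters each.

Answer: .#..#...#
#...##...
..#.#....
#...##.#.
..##.....
######..#

Derivation:
Fill (0+0,4+0) = (0,4)
Fill (0+1,4+0) = (1,4)
Fill (0+2,4+0) = (2,4)
Fill (0+3,4+0) = (3,4)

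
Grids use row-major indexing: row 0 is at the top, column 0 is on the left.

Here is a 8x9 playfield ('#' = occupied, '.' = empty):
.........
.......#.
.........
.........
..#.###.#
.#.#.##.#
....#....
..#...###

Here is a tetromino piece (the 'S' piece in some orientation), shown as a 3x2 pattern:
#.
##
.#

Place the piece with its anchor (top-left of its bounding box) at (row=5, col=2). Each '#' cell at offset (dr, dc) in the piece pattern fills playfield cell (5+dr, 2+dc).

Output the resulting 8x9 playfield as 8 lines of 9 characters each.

Answer: .........
.......#.
.........
.........
..#.###.#
.###.##.#
..###....
..##..###

Derivation:
Fill (5+0,2+0) = (5,2)
Fill (5+1,2+0) = (6,2)
Fill (5+1,2+1) = (6,3)
Fill (5+2,2+1) = (7,3)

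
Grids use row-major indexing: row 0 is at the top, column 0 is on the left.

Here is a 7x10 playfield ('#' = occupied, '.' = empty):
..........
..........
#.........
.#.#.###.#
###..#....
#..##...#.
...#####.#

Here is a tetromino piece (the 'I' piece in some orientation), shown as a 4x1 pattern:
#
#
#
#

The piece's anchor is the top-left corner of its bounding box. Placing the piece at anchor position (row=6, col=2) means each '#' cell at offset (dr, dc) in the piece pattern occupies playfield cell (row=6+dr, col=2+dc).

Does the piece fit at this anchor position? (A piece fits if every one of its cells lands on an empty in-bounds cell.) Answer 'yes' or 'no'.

Answer: no

Derivation:
Check each piece cell at anchor (6, 2):
  offset (0,0) -> (6,2): empty -> OK
  offset (1,0) -> (7,2): out of bounds -> FAIL
  offset (2,0) -> (8,2): out of bounds -> FAIL
  offset (3,0) -> (9,2): out of bounds -> FAIL
All cells valid: no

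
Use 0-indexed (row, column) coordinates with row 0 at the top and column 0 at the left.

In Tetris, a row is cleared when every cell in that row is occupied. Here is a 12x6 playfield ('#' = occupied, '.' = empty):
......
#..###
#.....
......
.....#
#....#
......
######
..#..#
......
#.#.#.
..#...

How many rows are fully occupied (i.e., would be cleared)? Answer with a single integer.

Check each row:
  row 0: 6 empty cells -> not full
  row 1: 2 empty cells -> not full
  row 2: 5 empty cells -> not full
  row 3: 6 empty cells -> not full
  row 4: 5 empty cells -> not full
  row 5: 4 empty cells -> not full
  row 6: 6 empty cells -> not full
  row 7: 0 empty cells -> FULL (clear)
  row 8: 4 empty cells -> not full
  row 9: 6 empty cells -> not full
  row 10: 3 empty cells -> not full
  row 11: 5 empty cells -> not full
Total rows cleared: 1

Answer: 1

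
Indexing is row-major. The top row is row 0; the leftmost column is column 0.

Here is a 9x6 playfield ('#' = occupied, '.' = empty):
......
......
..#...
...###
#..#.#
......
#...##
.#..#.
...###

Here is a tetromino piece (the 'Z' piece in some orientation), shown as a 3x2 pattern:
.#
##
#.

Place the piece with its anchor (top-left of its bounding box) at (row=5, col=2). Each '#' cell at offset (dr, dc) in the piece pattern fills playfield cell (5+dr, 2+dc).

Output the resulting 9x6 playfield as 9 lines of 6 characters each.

Answer: ......
......
..#...
...###
#..#.#
...#..
#.####
.##.#.
...###

Derivation:
Fill (5+0,2+1) = (5,3)
Fill (5+1,2+0) = (6,2)
Fill (5+1,2+1) = (6,3)
Fill (5+2,2+0) = (7,2)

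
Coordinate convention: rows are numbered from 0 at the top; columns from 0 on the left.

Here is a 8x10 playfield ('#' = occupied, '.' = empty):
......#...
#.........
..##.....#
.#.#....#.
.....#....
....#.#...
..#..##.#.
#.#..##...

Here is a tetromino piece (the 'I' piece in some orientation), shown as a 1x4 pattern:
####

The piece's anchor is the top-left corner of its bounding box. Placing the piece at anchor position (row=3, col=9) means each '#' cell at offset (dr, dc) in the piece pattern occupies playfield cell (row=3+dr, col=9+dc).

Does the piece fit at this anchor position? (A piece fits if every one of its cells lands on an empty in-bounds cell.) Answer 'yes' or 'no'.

Check each piece cell at anchor (3, 9):
  offset (0,0) -> (3,9): empty -> OK
  offset (0,1) -> (3,10): out of bounds -> FAIL
  offset (0,2) -> (3,11): out of bounds -> FAIL
  offset (0,3) -> (3,12): out of bounds -> FAIL
All cells valid: no

Answer: no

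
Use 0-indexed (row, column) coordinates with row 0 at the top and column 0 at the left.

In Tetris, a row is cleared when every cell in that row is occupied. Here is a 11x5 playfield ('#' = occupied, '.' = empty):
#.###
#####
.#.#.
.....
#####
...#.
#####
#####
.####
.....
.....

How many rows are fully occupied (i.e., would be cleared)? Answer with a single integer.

Check each row:
  row 0: 1 empty cell -> not full
  row 1: 0 empty cells -> FULL (clear)
  row 2: 3 empty cells -> not full
  row 3: 5 empty cells -> not full
  row 4: 0 empty cells -> FULL (clear)
  row 5: 4 empty cells -> not full
  row 6: 0 empty cells -> FULL (clear)
  row 7: 0 empty cells -> FULL (clear)
  row 8: 1 empty cell -> not full
  row 9: 5 empty cells -> not full
  row 10: 5 empty cells -> not full
Total rows cleared: 4

Answer: 4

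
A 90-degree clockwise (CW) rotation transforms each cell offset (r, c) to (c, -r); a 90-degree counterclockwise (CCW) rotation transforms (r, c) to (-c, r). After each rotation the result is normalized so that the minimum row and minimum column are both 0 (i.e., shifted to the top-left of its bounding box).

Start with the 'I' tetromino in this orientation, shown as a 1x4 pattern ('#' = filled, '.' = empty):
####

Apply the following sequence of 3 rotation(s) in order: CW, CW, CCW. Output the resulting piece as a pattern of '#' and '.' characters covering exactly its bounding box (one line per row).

Start:
####
After rotation 1 (CW):
#
#
#
#
After rotation 2 (CW):
####
After rotation 3 (CCW):
#
#
#
#

Answer: #
#
#
#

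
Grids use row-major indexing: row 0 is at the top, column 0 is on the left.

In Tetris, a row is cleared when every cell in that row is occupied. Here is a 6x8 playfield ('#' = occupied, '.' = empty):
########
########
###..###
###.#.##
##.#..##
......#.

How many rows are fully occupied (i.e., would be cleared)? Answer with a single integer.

Check each row:
  row 0: 0 empty cells -> FULL (clear)
  row 1: 0 empty cells -> FULL (clear)
  row 2: 2 empty cells -> not full
  row 3: 2 empty cells -> not full
  row 4: 3 empty cells -> not full
  row 5: 7 empty cells -> not full
Total rows cleared: 2

Answer: 2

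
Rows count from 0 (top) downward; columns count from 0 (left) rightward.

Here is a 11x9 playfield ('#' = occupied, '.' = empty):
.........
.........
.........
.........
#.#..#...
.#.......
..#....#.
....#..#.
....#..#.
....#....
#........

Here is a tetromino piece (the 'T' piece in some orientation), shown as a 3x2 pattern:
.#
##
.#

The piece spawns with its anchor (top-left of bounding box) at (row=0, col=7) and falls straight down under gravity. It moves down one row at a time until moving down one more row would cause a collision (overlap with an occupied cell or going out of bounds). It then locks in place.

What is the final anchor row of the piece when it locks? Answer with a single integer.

Answer: 4

Derivation:
Spawn at (row=0, col=7). Try each row:
  row 0: fits
  row 1: fits
  row 2: fits
  row 3: fits
  row 4: fits
  row 5: blocked -> lock at row 4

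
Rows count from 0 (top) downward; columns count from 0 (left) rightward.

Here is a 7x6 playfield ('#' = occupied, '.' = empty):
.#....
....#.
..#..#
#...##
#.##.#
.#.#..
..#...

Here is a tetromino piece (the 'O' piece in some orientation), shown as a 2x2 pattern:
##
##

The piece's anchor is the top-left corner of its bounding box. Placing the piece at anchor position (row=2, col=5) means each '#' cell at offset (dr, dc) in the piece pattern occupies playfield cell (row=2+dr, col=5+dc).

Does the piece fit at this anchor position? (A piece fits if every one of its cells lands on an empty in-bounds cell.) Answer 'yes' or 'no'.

Answer: no

Derivation:
Check each piece cell at anchor (2, 5):
  offset (0,0) -> (2,5): occupied ('#') -> FAIL
  offset (0,1) -> (2,6): out of bounds -> FAIL
  offset (1,0) -> (3,5): occupied ('#') -> FAIL
  offset (1,1) -> (3,6): out of bounds -> FAIL
All cells valid: no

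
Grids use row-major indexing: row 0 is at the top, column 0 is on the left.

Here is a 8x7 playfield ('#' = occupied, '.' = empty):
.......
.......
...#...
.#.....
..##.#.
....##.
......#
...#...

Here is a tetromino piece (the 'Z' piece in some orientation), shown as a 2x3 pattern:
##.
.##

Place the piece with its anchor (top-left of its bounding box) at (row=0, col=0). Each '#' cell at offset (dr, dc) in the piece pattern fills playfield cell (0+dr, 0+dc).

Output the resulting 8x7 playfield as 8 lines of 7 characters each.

Fill (0+0,0+0) = (0,0)
Fill (0+0,0+1) = (0,1)
Fill (0+1,0+1) = (1,1)
Fill (0+1,0+2) = (1,2)

Answer: ##.....
.##....
...#...
.#.....
..##.#.
....##.
......#
...#...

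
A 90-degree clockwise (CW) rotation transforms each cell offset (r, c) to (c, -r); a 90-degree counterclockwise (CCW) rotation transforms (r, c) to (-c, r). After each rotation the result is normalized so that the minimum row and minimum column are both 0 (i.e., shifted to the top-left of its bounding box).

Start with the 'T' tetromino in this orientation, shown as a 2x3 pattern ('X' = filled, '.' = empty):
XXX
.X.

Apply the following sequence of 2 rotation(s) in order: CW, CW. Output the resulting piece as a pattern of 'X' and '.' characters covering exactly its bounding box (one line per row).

Answer: .X.
XXX

Derivation:
Start:
XXX
.X.
After rotation 1 (CW):
.X
XX
.X
After rotation 2 (CW):
.X.
XXX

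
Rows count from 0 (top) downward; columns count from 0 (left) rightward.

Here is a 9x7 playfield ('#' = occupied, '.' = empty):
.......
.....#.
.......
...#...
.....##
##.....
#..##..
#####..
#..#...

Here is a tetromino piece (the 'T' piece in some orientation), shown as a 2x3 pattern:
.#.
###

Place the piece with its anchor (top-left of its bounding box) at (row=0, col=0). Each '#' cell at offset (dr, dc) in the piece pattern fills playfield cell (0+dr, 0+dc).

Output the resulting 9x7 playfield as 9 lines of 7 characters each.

Fill (0+0,0+1) = (0,1)
Fill (0+1,0+0) = (1,0)
Fill (0+1,0+1) = (1,1)
Fill (0+1,0+2) = (1,2)

Answer: .#.....
###..#.
.......
...#...
.....##
##.....
#..##..
#####..
#..#...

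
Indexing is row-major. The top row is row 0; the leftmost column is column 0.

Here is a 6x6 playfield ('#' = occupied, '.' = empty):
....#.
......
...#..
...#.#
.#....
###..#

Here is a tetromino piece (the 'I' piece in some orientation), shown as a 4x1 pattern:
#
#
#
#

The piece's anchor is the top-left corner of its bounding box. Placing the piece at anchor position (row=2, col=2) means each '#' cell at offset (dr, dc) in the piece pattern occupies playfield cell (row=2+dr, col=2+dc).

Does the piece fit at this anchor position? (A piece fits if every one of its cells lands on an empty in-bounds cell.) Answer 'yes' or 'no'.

Answer: no

Derivation:
Check each piece cell at anchor (2, 2):
  offset (0,0) -> (2,2): empty -> OK
  offset (1,0) -> (3,2): empty -> OK
  offset (2,0) -> (4,2): empty -> OK
  offset (3,0) -> (5,2): occupied ('#') -> FAIL
All cells valid: no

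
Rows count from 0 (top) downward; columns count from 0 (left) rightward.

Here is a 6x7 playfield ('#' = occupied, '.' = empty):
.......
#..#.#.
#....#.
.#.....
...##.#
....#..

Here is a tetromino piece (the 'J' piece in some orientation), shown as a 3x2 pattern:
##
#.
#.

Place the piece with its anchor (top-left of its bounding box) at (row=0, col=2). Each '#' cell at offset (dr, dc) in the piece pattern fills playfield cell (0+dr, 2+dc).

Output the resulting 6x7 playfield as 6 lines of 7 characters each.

Fill (0+0,2+0) = (0,2)
Fill (0+0,2+1) = (0,3)
Fill (0+1,2+0) = (1,2)
Fill (0+2,2+0) = (2,2)

Answer: ..##...
#.##.#.
#.#..#.
.#.....
...##.#
....#..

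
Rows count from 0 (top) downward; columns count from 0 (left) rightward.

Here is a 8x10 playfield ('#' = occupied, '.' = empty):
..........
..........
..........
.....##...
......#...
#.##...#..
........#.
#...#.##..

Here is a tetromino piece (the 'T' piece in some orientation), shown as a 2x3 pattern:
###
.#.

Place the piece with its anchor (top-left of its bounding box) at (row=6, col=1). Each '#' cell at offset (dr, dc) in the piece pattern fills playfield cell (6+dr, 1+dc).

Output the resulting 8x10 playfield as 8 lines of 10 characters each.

Fill (6+0,1+0) = (6,1)
Fill (6+0,1+1) = (6,2)
Fill (6+0,1+2) = (6,3)
Fill (6+1,1+1) = (7,2)

Answer: ..........
..........
..........
.....##...
......#...
#.##...#..
.###....#.
#.#.#.##..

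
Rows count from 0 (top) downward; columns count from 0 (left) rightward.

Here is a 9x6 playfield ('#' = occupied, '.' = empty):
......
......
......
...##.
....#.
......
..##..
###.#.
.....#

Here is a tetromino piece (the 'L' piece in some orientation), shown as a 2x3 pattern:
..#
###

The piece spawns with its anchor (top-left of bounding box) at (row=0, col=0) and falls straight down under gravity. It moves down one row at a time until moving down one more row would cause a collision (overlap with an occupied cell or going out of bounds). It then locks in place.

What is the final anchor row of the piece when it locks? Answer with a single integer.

Spawn at (row=0, col=0). Try each row:
  row 0: fits
  row 1: fits
  row 2: fits
  row 3: fits
  row 4: fits
  row 5: blocked -> lock at row 4

Answer: 4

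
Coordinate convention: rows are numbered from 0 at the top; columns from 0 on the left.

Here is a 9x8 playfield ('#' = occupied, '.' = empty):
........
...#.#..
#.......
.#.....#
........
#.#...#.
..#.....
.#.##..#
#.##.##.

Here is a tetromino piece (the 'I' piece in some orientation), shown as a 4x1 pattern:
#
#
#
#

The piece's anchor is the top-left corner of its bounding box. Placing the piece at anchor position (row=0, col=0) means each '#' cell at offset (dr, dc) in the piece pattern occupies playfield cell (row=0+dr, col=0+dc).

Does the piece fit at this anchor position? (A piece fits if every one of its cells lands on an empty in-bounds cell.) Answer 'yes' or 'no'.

Check each piece cell at anchor (0, 0):
  offset (0,0) -> (0,0): empty -> OK
  offset (1,0) -> (1,0): empty -> OK
  offset (2,0) -> (2,0): occupied ('#') -> FAIL
  offset (3,0) -> (3,0): empty -> OK
All cells valid: no

Answer: no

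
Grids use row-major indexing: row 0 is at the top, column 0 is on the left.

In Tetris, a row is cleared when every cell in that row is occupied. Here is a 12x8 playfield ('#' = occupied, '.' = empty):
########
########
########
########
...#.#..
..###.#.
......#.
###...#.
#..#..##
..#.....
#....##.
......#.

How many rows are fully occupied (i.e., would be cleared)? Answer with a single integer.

Answer: 4

Derivation:
Check each row:
  row 0: 0 empty cells -> FULL (clear)
  row 1: 0 empty cells -> FULL (clear)
  row 2: 0 empty cells -> FULL (clear)
  row 3: 0 empty cells -> FULL (clear)
  row 4: 6 empty cells -> not full
  row 5: 4 empty cells -> not full
  row 6: 7 empty cells -> not full
  row 7: 4 empty cells -> not full
  row 8: 4 empty cells -> not full
  row 9: 7 empty cells -> not full
  row 10: 5 empty cells -> not full
  row 11: 7 empty cells -> not full
Total rows cleared: 4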